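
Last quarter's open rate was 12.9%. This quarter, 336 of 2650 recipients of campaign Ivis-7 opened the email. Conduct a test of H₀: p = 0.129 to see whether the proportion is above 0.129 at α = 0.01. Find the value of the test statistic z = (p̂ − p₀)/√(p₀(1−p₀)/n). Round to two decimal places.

p̂ = 336/2650 ≈ 0.1268.
Standard error under H₀: √(0.129×0.871/2650) = 0.0065.
z = (0.1268 − 0.129)/0.0065 = -0.0022/0.0065 = -0.34.
p-value = P(Z > -0.339) ≈ 0.6327. With α = 0.01, fail to reject H₀.

z = -0.34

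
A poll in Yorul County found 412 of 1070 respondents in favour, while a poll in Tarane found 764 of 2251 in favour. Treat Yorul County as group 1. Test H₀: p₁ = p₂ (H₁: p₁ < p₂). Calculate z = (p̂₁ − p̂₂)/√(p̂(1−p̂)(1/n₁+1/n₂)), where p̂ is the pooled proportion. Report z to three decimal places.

z = 2.570

p̂₁ = 412/1070 = 0.38505, p̂₂ = 764/2251 = 0.33940.
Pooled p̂ = (412+764)/(1070+2251) = 1176/3321 = 0.35411.
SE = √(p̂(1−p̂)(1/n₁+1/n₂)) = √(0.35411·0.64589·0.00137883) = √(0.00031536) = 0.01776.
z = (0.38505 − 0.33940)/0.01776 = 0.04565/0.01776 = 2.570.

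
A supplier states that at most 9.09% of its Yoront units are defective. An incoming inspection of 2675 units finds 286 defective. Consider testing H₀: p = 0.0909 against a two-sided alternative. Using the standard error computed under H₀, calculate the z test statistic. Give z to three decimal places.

z = 2.882

p̂ = 286/2675 ≈ 0.106916.
SE = √(p₀(1−p₀)/n) = √(0.082637/2675) = 0.005558.
z = (0.106916 − 0.0909)/0.005558 = 0.016016/0.005558 = 2.882.
p-value = 2·P(Z > 2.882) ≈ 0.0040.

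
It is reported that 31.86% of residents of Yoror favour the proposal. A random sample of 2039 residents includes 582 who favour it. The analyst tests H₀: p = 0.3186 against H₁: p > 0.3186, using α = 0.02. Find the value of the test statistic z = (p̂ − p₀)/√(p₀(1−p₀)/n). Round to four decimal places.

p̂ = 582/2039 = 0.2854340.
Standard error under H₀: √(0.3186×0.6814/2039) = 0.0103185.
z = (0.2854340 − 0.3186)/0.0103185 = -0.0331660/0.0103185 = -3.2142.
p-value = P(Z > -3.214) ≈ 0.9993. With α = 0.02, fail to reject H₀.

z = -3.2142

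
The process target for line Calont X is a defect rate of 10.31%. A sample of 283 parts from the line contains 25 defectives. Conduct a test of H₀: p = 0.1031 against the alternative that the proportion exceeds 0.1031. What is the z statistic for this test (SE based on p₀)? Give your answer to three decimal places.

z = -0.817

p̂ = 25/283 = 0.088339.
Standard error under H₀: √(0.1031×0.8969/283) = 0.018076.
z = (0.088339 − 0.1031)/0.018076 = -0.014761/0.018076 = -0.817.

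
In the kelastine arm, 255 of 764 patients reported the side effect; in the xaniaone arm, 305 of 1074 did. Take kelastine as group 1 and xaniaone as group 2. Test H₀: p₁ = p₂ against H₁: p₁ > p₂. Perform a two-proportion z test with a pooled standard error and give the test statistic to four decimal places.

p̂₁ = 255/764 = 0.333770, p̂₂ = 305/1074 = 0.283985.
Pooled p̂ = (255+305)/(764+1074) = 560/1838 = 0.304679.
SE = √(0.21185 × 0.00224) = 0.021784.
z = (0.333770 − 0.283985)/0.021784 = 0.049785/0.021784 = 2.2854.
p-value = P(Z > 2.285) ≈ 0.0111.

z = 2.2854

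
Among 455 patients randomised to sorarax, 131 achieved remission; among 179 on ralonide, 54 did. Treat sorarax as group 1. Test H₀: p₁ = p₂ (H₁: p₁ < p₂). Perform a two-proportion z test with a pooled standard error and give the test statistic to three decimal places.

p̂₁ = 131/455 = 0.28791, p̂₂ = 54/179 = 0.30168.
Pooled p̂ = (131+54)/(455+179) = 185/634 = 0.29180.
SE = √(p̂(1−p̂)(1/n₁+1/n₂)) = √(0.29180·0.70820·0.00778439) = √(0.00160866) = 0.04011.
z = (0.28791 − 0.30168)/0.04011 = -0.01377/0.04011 = -0.343.
p-value = P(Z < -0.343) ≈ 0.3657.

z = -0.343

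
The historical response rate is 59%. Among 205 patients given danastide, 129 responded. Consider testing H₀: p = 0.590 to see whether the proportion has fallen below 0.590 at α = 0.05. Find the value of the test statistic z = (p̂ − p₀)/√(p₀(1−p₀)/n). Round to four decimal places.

z = 1.1431

p̂ = 129/205 ≈ 0.629268.
Standard error under H₀: √(0.59×0.41/205) = 0.034351.
z = (0.629268 − 0.59)/0.034351 = 0.039268/0.034351 = 1.1431.
p-value = P(Z < 1.143) ≈ 0.8735. With α = 0.05, fail to reject H₀.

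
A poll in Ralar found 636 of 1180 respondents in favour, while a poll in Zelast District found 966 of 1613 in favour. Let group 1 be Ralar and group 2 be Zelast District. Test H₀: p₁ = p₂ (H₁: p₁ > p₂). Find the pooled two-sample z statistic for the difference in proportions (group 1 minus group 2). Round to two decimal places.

p̂₁ = 636/1180 ≈ 0.53898, p̂₂ = 966/1613 ≈ 0.59888.
Pooled p̂ = (636+966)/(1180+1613) = 1602/2793 = 0.57358.
SE = √(p̂(1−p̂)(1/n₁+1/n₂)) = √(0.57358·0.42642·0.00146742) = √(0.000358911) = 0.01894.
z = (0.53898 − 0.59888)/0.01894 = -0.05990/0.01894 = -3.16.
p-value = P(Z > -3.162) ≈ 0.9992.

z = -3.16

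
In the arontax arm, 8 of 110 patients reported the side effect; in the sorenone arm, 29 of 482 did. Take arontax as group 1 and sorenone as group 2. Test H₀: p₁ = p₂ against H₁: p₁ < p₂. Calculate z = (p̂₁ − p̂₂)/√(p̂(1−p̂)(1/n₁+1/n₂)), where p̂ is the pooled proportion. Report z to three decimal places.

z = 0.491

p̂₁ = 8/110 = 0.07273, p̂₂ = 29/482 = 0.06017.
Pooled p̂ = (8+29)/(110+482) = 37/592 = 0.06250.
SE = √(0.0585938 × 0.0111656) = 0.02558.
z = (0.07273 − 0.06017)/0.02558 = 0.01256/0.02558 = 0.491.
p-value = P(Z < 0.491) ≈ 0.6883.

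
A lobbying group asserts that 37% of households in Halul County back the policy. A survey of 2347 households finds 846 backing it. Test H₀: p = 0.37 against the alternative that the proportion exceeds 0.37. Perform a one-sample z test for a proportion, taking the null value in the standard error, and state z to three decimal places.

z = -0.957

p̂ = 846/2347 = 0.36046.
SE = √(p₀(1−p₀)/n) = √(0.2331/2347) = 0.00997.
z = (0.36046 − 0.37)/0.00997 = -0.00954/0.00997 = -0.957.
p-value = P(Z > -0.957) ≈ 0.8308.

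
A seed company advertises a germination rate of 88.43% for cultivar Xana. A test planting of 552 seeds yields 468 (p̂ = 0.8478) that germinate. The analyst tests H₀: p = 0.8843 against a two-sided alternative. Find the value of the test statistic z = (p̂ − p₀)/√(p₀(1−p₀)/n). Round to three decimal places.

z = -2.679

p̂ = 468/552 = 0.847826.
Under H₀, SE = √(0.8843·0.1157/552) = √(0.000185351) = 0.013614.
z = (0.847826 − 0.8843)/0.013614 = -0.036474/0.013614 = -2.679.
p-value = 2·P(Z > 2.679) ≈ 0.0074.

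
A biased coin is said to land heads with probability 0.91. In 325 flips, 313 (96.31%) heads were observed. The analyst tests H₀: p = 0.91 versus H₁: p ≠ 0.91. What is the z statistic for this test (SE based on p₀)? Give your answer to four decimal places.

z = 3.3435

p̂ = 313/325 = 0.9630769.
SE = √(p₀(1−p₀)/n) = √(0.0819/325) = 0.0158745.
z = (0.9630769 − 0.91)/0.0158745 = 0.0530769/0.0158745 = 3.3435.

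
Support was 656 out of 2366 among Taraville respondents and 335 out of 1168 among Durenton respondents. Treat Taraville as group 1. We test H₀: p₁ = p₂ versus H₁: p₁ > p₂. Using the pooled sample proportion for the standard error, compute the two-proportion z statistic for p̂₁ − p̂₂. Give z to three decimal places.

z = -0.595

p̂₁ = 656/2366 = 0.27726, p̂₂ = 335/1168 = 0.28682.
Pooled p̂ = (656+335)/(2366+1168) = 991/3534 = 0.28042.
SE = √(p̂(1−p̂)(1/n₁+1/n₂)) = √(0.28042·0.71958·0.00127882) = √(0.000258045) = 0.01606.
z = (0.27726 − 0.28682)/0.01606 = -0.00956/0.01606 = -0.595.
p-value = P(Z > -0.595) ≈ 0.7240.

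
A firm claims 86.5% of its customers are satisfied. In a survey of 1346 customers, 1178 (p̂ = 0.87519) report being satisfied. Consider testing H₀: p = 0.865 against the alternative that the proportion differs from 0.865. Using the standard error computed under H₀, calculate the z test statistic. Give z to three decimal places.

p̂ = 1178/1346 ≈ 0.875186.
Standard error under H₀: √(0.865×0.135/1346) = 0.009314.
z = (0.875186 − 0.865)/0.009314 = 0.010186/0.009314 = 1.094.
p-value = 2·P(Z > 1.094) ≈ 0.2742.

z = 1.094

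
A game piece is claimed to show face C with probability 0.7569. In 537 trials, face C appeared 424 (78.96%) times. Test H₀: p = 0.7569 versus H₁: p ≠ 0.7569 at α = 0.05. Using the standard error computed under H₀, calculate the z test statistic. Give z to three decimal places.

p̂ = 424/537 ≈ 0.78957.
SE = √(p₀(1−p₀)/n) = √(0.184/537) = 0.01851.
z = (0.78957 − 0.7569)/0.01851 = 0.03267/0.01851 = 1.765.
Two-sided p-value ≈ 2·Φ(−1.765) = 0.0776, so at α = 0.05 we fail to reject H₀.

z = 1.765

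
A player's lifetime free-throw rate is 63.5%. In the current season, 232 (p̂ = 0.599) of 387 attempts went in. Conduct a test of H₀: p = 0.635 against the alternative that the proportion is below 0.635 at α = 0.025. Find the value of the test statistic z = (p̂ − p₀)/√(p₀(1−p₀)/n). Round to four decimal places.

z = -1.4513

p̂ = 232/387 ≈ 0.599483.
SE = √(p₀(1−p₀)/n) = √(0.23178/387) = 0.024472.
z = (0.599483 − 0.635)/0.024472 = -0.035517/0.024472 = -1.4513.
p-value = P(Z < -1.451) ≈ 0.0733, so at α = 0.025 we fail to reject H₀.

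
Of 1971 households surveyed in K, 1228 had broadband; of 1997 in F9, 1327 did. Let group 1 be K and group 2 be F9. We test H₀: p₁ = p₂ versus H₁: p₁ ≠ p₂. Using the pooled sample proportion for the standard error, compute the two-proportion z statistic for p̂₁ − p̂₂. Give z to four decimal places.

p̂₁ = 1228/1971 = 0.62303399, p̂₂ = 1327/1997 = 0.66449675.
Pooled p̂ = (1228+1327)/(1971+1997) = 2555/3968 = 0.64390121.
SE = √(p̂(1−p̂)(1/n₁+1/n₂)) = √(0.64390121·0.35609879·0.00100811) = √(0.000231151) = 0.01520367.
z = (0.62303399 − 0.66449675)/0.01520367 = -0.04146276/0.01520367 = -2.7272.

z = -2.7272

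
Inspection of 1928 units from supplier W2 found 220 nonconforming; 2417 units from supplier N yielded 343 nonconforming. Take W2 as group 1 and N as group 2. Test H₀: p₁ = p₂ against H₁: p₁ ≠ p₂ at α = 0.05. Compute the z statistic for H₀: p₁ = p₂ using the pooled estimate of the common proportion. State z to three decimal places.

z = -2.711

p̂₁ = 220/1928 = 0.114108, p̂₂ = 343/2417 = 0.141911.
Pooled p̂ = (220+343)/(1928+2417) = 563/4345 = 0.129574.
SE = √(0.112785 × 0.000932408) = 0.010255.
z = (0.114108 − 0.141911)/0.010255 = -0.027803/0.010255 = -2.711.
p-value = 2·P(Z > 2.711) ≈ 0.0067; since p < α = 0.05, reject H₀.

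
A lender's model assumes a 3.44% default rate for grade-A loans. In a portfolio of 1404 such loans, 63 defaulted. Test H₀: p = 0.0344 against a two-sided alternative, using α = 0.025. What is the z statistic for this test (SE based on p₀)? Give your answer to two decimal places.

p̂ = 63/1404 = 0.04487.
Standard error under H₀: √(0.0344×0.9656/1404) = 0.00486.
z = (0.04487 − 0.0344)/0.00486 = 0.01047/0.00486 = 2.15.
p-value = 2·P(Z > 2.153) ≈ 0.0313. With α = 0.025, fail to reject H₀.

z = 2.15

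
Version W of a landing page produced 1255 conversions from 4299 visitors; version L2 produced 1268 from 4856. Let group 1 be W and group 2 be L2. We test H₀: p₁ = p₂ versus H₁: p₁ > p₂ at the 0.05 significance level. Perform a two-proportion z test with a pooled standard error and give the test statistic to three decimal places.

p̂₁ = 1255/4299 = 0.291928, p̂₂ = 1268/4856 = 0.261120.
Pooled p̂ = (1255+1268)/(4299+4856) = 2523/9155 = 0.275587.
SE = √(p̂(1−p̂)(1/n₁+1/n₂)) = √(0.275587·0.724413·0.000438543) = √(8.75502e-05) = 0.009357.
z = (0.291928 − 0.261120)/0.009357 = 0.030808/0.009357 = 3.293.
p-value = P(Z > 3.293) ≈ 0.0005; since p < α = 0.05, reject H₀.

z = 3.293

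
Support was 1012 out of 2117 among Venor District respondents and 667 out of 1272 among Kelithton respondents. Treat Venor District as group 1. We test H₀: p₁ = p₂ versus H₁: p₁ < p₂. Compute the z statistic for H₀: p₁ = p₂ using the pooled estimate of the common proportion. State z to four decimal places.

z = -2.6124

p̂₁ = 1012/2117 = 0.478035, p̂₂ = 667/1272 = 0.524371.
Pooled p̂ = (1012+667)/(2117+1272) = 1679/3389 = 0.495426.
SE = √(p̂(1−p̂)(1/n₁+1/n₂)) = √(0.495426·0.504574·0.00125853) = √(0.000314606) = 0.017737.
z = (0.478035 − 0.524371)/0.017737 = -0.046336/0.017737 = -2.6124.
p-value = P(Z < -2.612) ≈ 0.0045.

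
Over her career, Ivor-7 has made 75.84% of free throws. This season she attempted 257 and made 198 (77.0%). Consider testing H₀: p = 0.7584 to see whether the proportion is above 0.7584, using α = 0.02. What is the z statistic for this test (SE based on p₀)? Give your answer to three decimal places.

p̂ = 198/257 ≈ 0.770428.
Standard error under H₀: √(0.7584×0.2416/257) = 0.026701.
z = (0.770428 − 0.7584)/0.026701 = 0.012028/0.026701 = 0.450.
p-value = P(Z > 0.450) ≈ 0.3262; since p > α = 0.02, fail to reject H₀.

z = 0.450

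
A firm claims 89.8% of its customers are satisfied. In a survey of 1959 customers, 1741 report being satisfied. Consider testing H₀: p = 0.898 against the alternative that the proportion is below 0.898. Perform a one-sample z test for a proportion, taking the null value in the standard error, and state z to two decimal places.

z = -1.36

p̂ = 1741/1959 ≈ 0.88872.
Standard error under H₀: √(0.898×0.102/1959) = 0.00684.
z = (0.88872 − 0.898)/0.00684 = -0.00928/0.00684 = -1.36.
p-value = P(Z < -1.357) ≈ 0.0873.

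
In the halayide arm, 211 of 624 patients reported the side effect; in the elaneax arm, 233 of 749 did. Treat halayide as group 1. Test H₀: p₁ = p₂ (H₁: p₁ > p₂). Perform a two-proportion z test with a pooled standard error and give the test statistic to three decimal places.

p̂₁ = 211/624 = 0.33814, p̂₂ = 233/749 = 0.31108.
Pooled p̂ = (211+233)/(624+749) = 444/1373 = 0.32338.
SE = √(0.218805 × 0.00293768) = 0.02535.
z = (0.33814 − 0.31108)/0.02535 = 0.02706/0.02535 = 1.067.

z = 1.067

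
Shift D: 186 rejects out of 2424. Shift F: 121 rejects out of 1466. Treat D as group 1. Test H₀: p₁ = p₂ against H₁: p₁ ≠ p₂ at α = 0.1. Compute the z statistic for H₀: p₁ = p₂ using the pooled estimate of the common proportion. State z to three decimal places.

p̂₁ = 186/2424 ≈ 0.07673, p̂₂ = 121/1466 ≈ 0.08254.
Pooled p̂ = (186+121)/(2424+1466) = 307/3890 = 0.07892.
SE = √(0.0726919 × 0.00109467) = 0.00892.
z = (0.07673 − 0.08254)/0.00892 = -0.00581/0.00892 = -0.651.
Two-sided p-value ≈ 2·Φ(−0.651) = 0.5152, so at α = 0.1 we fail to reject H₀.

z = -0.651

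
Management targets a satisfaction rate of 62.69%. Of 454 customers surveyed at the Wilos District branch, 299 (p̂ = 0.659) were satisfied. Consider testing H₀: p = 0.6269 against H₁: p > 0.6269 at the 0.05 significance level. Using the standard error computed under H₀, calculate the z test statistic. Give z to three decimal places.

z = 1.396

p̂ = 299/454 ≈ 0.65859.
Under H₀, SE = √(0.6269·0.3731/454) = √(0.00051519) = 0.02270.
z = (0.65859 − 0.6269)/0.02270 = 0.03169/0.02270 = 1.396.
p-value = P(Z > 1.396) ≈ 0.0813; since p > α = 0.05, fail to reject H₀.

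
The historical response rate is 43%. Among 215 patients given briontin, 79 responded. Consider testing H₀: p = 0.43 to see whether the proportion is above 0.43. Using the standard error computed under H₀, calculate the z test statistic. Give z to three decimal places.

p̂ = 79/215 ≈ 0.36744.
Standard error under H₀: √(0.43×0.57/215) = 0.03376.
z = (0.36744 − 0.43)/0.03376 = -0.06256/0.03376 = -1.853.
p-value = P(Z > -1.853) ≈ 0.9680.

z = -1.853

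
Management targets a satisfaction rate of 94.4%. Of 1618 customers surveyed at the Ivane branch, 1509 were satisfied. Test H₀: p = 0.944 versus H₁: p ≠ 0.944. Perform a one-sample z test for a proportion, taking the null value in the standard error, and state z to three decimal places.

z = -1.989

p̂ = 1509/1618 = 0.932633.
SE = √(p₀(1−p₀)/n) = √(0.052864/1618) = 0.005716.
z = (0.932633 − 0.944)/0.005716 = -0.011367/0.005716 = -1.989.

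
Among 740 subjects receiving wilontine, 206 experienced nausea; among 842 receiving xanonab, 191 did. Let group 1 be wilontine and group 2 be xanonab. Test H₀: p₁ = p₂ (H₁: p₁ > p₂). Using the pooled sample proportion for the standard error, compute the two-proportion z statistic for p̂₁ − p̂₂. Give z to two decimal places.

z = 2.36

p̂₁ = 206/740 ≈ 0.27838, p̂₂ = 191/842 ≈ 0.22684.
Pooled p̂ = (206+191)/(740+842) = 397/1582 = 0.25095.
SE = √(p̂(1−p̂)(1/n₁+1/n₂)) = √(0.25095·0.74905·0.002539) = √(0.000477264) = 0.02185.
z = (0.27838 − 0.22684)/0.02185 = 0.05154/0.02185 = 2.36.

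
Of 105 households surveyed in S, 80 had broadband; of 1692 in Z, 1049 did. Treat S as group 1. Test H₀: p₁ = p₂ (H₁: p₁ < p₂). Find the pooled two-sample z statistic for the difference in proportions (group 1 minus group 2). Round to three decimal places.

z = 2.920

p̂₁ = 80/105 = 0.76190, p̂₂ = 1049/1692 = 0.61998.
Pooled p̂ = (80+1049)/(105+1692) = 1129/1797 = 0.62827.
SE = √(0.233547 × 0.0101148) = 0.04860.
z = (0.76190 − 0.61998)/0.04860 = 0.14192/0.04860 = 2.920.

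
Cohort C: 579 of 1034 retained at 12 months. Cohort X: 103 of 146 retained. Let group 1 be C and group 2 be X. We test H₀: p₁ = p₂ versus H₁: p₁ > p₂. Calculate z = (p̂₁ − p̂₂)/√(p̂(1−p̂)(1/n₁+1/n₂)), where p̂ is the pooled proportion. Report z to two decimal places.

p̂₁ = 579/1034 = 0.5600, p̂₂ = 103/146 = 0.7055.
Pooled p̂ = (579+103)/(1034+146) = 682/1180 = 0.5780.
SE = √(p̂(1−p̂)(1/n₁+1/n₂)) = √(0.5780·0.4220·0.00781643) = √(0.00190659) = 0.0437.
z = (0.5600 − 0.7055)/0.0437 = -0.1455/0.0437 = -3.33.
p-value = P(Z > -3.333) ≈ 0.9996.

z = -3.33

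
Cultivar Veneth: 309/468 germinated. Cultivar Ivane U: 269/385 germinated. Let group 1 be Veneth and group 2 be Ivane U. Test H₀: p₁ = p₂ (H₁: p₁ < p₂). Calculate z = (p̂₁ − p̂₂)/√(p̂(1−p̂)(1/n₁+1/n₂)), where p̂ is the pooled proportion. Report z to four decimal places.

z = -1.1955

p̂₁ = 309/468 = 0.660256, p̂₂ = 269/385 = 0.698701.
Pooled p̂ = (309+269)/(468+385) = 578/853 = 0.677608.
SE = √(p̂(1−p̂)(1/n₁+1/n₂)) = √(0.677608·0.322392·0.00473415) = √(0.0010342) = 0.032159.
z = (0.660256 − 0.698701)/0.032159 = -0.038445/0.032159 = -1.1955.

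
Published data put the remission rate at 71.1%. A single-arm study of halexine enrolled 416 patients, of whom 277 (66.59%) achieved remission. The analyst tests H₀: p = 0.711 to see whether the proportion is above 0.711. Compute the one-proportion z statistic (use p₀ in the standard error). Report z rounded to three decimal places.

z = -2.031

p̂ = 277/416 ≈ 0.66587.
Under H₀, SE = √(0.711·0.289/416) = √(0.00049394) = 0.02222.
z = (0.66587 − 0.711)/0.02222 = -0.04513/0.02222 = -2.031.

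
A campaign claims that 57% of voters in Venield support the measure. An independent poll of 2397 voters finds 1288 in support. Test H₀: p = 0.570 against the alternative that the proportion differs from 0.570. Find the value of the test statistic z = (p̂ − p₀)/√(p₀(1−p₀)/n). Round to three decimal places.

z = -3.230

p̂ = 1288/2397 = 0.53734.
SE = √(p₀(1−p₀)/n) = √(0.2451/2397) = 0.01011.
z = (0.53734 − 0.57)/0.01011 = -0.03266/0.01011 = -3.230.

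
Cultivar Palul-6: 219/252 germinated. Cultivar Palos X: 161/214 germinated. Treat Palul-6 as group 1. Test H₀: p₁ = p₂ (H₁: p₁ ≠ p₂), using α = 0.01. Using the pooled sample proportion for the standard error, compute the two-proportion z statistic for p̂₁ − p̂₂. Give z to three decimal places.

p̂₁ = 219/252 ≈ 0.8690476, p̂₂ = 161/214 ≈ 0.7523364.
Pooled p̂ = (219+161)/(252+214) = 380/466 = 0.8154506.
SE = √(0.150491 × 0.00864115) = 0.0360613.
z = (0.8690476 − 0.7523364)/0.0360613 = 0.1167112/0.0360613 = 3.236.
p-value = 2·P(Z > 3.236) ≈ 0.0012; since p < α = 0.01, reject H₀.

z = 3.236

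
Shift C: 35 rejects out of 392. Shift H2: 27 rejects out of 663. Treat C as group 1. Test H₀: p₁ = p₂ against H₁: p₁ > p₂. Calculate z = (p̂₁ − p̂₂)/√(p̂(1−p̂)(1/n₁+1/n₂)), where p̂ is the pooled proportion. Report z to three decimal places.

z = 3.241

p̂₁ = 35/392 = 0.089286, p̂₂ = 27/663 = 0.040724.
Pooled p̂ = (35+27)/(392+663) = 62/1055 = 0.058768.
SE = √(0.0553141 × 0.00405932) = 0.014985.
z = (0.089286 − 0.040724)/0.014985 = 0.048562/0.014985 = 3.241.
p-value = P(Z > 3.241) ≈ 0.0006.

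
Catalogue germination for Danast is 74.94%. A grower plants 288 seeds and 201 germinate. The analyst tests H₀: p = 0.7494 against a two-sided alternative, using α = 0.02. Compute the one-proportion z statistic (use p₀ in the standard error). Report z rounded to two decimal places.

p̂ = 201/288 ≈ 0.6979.
Under H₀, SE = √(0.7494·0.2506/288) = √(0.000652082) = 0.0255.
z = (0.6979 − 0.7494)/0.0255 = -0.0515/0.0255 = -2.02.
Two-sided p-value ≈ 2·Φ(−2.016) = 0.0438, so at α = 0.02 we fail to reject H₀.

z = -2.02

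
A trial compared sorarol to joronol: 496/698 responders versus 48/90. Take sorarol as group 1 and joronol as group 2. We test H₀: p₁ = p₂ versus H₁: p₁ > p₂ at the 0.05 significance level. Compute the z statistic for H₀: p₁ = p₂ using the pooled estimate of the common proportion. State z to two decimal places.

z = 3.42

p̂₁ = 496/698 ≈ 0.7106, p̂₂ = 48/90 ≈ 0.5333.
Pooled p̂ = (496+48)/(698+90) = 544/788 = 0.6904.
SE = √(0.213765 × 0.0125438) = 0.0518.
z = (0.7106 − 0.5333)/0.0518 = 0.1773/0.0518 = 3.42.
p-value = P(Z > 3.423) ≈ 0.0003, so at α = 0.05 we reject H₀.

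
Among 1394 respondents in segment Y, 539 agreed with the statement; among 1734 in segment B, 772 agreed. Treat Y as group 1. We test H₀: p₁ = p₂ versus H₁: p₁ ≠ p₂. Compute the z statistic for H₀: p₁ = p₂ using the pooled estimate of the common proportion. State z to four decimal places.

z = -3.2990

p̂₁ = 539/1394 ≈ 0.3866571, p̂₂ = 772/1734 ≈ 0.4452134.
Pooled p̂ = (539+772)/(1394+1734) = 1311/3128 = 0.4191176.
SE = √(p̂(1−p̂)(1/n₁+1/n₂)) = √(0.4191176·0.5808824·0.00129406) = √(0.00031505) = 0.0177496.
z = (0.3866571 − 0.4452134)/0.0177496 = -0.0585563/0.0177496 = -3.2990.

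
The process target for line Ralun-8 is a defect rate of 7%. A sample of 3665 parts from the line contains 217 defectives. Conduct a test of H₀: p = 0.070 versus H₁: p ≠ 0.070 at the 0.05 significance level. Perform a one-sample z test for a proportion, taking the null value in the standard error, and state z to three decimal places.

p̂ = 217/3665 = 0.059209.
Under H₀, SE = √(0.07·0.93/3665) = √(1.77626e-05) = 0.004215.
z = (0.059209 − 0.07)/0.004215 = -0.010791/0.004215 = -2.560.
Two-sided p-value ≈ 2·Φ(−2.560) = 0.0105, so at α = 0.05 we reject H₀.

z = -2.560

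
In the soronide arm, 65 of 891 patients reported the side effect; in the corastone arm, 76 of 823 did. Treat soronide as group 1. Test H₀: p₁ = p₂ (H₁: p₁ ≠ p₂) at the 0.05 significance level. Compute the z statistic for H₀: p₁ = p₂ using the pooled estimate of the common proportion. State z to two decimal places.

p̂₁ = 65/891 ≈ 0.07295, p̂₂ = 76/823 ≈ 0.09235.
Pooled p̂ = (65+76)/(891+823) = 141/1714 = 0.08226.
SE = √(p̂(1−p̂)(1/n₁+1/n₂)) = √(0.08226·0.91774·0.0023374) = √(0.000176465) = 0.01328.
z = (0.07295 − 0.09235)/0.01328 = -0.01940/0.01328 = -1.46.
p-value = 2·P(Z > 1.460) ≈ 0.1443, so at α = 0.05 we fail to reject H₀.

z = -1.46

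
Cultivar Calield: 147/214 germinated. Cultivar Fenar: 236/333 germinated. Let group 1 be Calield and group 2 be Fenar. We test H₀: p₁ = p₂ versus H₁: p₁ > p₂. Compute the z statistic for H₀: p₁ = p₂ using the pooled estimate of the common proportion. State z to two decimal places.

z = -0.54

p̂₁ = 147/214 = 0.6869, p̂₂ = 236/333 = 0.7087.
Pooled p̂ = (147+236)/(214+333) = 383/547 = 0.7002.
SE = √(0.209927 × 0.0076759) = 0.0401.
z = (0.6869 − 0.7087)/0.0401 = -0.0218/0.0401 = -0.54.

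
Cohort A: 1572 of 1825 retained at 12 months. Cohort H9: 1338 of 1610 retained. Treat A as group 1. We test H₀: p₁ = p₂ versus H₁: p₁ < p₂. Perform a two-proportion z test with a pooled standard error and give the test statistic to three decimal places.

z = 2.464

p̂₁ = 1572/1825 ≈ 0.86137, p̂₂ = 1338/1610 ≈ 0.83106.
Pooled p̂ = (1572+1338)/(1825+1610) = 2910/3435 = 0.84716.
SE = √(0.129479 × 0.00116906) = 0.01230.
z = (0.86137 − 0.83106)/0.01230 = 0.03031/0.01230 = 2.464.
p-value = P(Z < 2.464) ≈ 0.9931.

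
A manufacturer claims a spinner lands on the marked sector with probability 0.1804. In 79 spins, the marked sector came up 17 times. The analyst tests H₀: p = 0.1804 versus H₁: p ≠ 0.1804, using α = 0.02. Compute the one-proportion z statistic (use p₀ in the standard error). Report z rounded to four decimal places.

z = 0.8042

p̂ = 17/79 = 0.215190.
SE = √(p₀(1−p₀)/n) = √(0.14786/79) = 0.043262.
z = (0.215190 − 0.1804)/0.043262 = 0.034790/0.043262 = 0.8042.
p-value = 2·P(Z > 0.804) ≈ 0.4213, so at α = 0.02 we fail to reject H₀.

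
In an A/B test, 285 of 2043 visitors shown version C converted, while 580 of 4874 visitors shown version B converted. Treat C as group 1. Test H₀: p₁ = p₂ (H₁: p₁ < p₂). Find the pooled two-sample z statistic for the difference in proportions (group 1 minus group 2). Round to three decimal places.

p̂₁ = 285/2043 = 0.139501, p̂₂ = 580/4874 = 0.118999.
Pooled p̂ = (285+580)/(2043+4874) = 865/6917 = 0.125054.
SE = √(p̂(1−p̂)(1/n₁+1/n₂)) = √(0.125054·0.874946·0.000694647) = √(7.60052e-05) = 0.008718.
z = (0.139501 − 0.118999)/0.008718 = 0.020502/0.008718 = 2.352.
p-value = P(Z < 2.352) ≈ 0.9907.

z = 2.352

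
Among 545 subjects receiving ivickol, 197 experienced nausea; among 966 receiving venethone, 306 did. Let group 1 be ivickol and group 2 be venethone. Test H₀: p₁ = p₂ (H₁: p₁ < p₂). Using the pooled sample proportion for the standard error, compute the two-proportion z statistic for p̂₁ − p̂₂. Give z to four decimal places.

z = 1.7705

p̂₁ = 197/545 = 0.361468, p̂₂ = 306/966 = 0.316770.
Pooled p̂ = (197+306)/(545+966) = 503/1511 = 0.332892.
SE = √(0.222075 × 0.00287006) = 0.025246.
z = (0.361468 − 0.316770)/0.025246 = 0.044698/0.025246 = 1.7705.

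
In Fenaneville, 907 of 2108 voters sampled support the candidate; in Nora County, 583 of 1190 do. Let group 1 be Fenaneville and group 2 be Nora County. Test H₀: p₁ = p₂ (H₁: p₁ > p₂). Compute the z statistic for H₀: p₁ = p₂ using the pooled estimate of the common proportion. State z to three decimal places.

z = -3.306

p̂₁ = 907/2108 ≈ 0.430266, p̂₂ = 583/1190 ≈ 0.489916.
Pooled p̂ = (907+583)/(2108+1190) = 1490/3298 = 0.451789.
SE = √(0.247676 × 0.00131472) = 0.018045.
z = (0.430266 − 0.489916)/0.018045 = -0.059650/0.018045 = -3.306.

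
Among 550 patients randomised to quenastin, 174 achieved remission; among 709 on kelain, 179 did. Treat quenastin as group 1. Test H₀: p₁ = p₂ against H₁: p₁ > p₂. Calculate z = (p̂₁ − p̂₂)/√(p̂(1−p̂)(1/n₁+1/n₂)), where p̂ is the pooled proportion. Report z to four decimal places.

z = 2.5034

p̂₁ = 174/550 = 0.3163636, p̂₂ = 179/709 = 0.2524683.
Pooled p̂ = (174+179)/(550+709) = 353/1259 = 0.2803813.
SE = √(p̂(1−p̂)(1/n₁+1/n₂)) = √(0.2803813·0.7196187·0.00322862) = √(0.000651431) = 0.0255231.
z = (0.3163636 − 0.2524683)/0.0255231 = 0.0638953/0.0255231 = 2.5034.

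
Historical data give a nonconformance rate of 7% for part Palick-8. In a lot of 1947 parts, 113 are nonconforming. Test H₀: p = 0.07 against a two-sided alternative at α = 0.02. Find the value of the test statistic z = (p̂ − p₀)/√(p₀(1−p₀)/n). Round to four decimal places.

p̂ = 113/1947 = 0.0580380.
Under H₀, SE = √(0.07·0.93/1947) = √(3.34361e-05) = 0.0057824.
z = (0.0580380 − 0.07)/0.0057824 = -0.0119620/0.0057824 = -2.0687.
Two-sided p-value ≈ 2·Φ(−2.069) = 0.0386, so at α = 0.02 we fail to reject H₀.

z = -2.0687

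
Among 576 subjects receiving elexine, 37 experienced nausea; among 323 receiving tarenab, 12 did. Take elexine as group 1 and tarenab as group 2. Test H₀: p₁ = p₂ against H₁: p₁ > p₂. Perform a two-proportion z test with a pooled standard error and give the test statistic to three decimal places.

z = 1.716

p̂₁ = 37/576 = 0.064236, p̂₂ = 12/323 = 0.037152.
Pooled p̂ = (37+12)/(576+323) = 49/899 = 0.054505.
SE = √(0.0515342 × 0.00483209) = 0.015780.
z = (0.064236 − 0.037152)/0.015780 = 0.027084/0.015780 = 1.716.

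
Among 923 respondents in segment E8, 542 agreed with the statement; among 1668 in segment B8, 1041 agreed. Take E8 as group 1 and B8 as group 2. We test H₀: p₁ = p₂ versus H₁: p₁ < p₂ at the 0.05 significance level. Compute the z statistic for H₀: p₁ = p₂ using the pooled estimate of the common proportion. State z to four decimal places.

z = -1.8442

p̂₁ = 542/923 ≈ 0.587216, p̂₂ = 1041/1668 ≈ 0.624101.
Pooled p̂ = (542+1041)/(923+1668) = 1583/2591 = 0.610961.
SE = √(0.237688 × 0.00168294) = 0.020000.
z = (0.587216 − 0.624101)/0.020000 = -0.036885/0.020000 = -1.8442.
p-value = P(Z < -1.844) ≈ 0.0326; since p < α = 0.05, reject H₀.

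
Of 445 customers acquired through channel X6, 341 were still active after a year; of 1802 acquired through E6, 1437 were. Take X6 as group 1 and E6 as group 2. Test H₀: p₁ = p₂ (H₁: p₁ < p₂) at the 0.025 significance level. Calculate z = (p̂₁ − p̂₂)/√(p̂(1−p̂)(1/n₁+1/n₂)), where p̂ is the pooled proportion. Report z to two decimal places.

p̂₁ = 341/445 = 0.7663, p̂₂ = 1437/1802 = 0.7974.
Pooled p̂ = (341+1437)/(445+1802) = 1778/2247 = 0.7913.
SE = √(0.165158 × 0.00280213) = 0.0215.
z = (0.7663 − 0.7974)/0.0215 = -0.0311/0.0215 = -1.45.
p-value = P(Z < -1.448) ≈ 0.0738; since p > α = 0.025, fail to reject H₀.

z = -1.45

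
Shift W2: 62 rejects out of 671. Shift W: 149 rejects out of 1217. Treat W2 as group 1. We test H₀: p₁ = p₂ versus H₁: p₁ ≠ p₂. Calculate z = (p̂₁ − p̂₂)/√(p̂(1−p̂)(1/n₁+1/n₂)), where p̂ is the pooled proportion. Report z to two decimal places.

p̂₁ = 62/671 ≈ 0.09240, p̂₂ = 149/1217 ≈ 0.12243.
Pooled p̂ = (62+149)/(671+1217) = 211/1888 = 0.11176.
SE = √(0.0992685 × 0.00231201) = 0.01515.
z = (0.09240 − 0.12243)/0.01515 = -0.03003/0.01515 = -1.98.
Two-sided p-value ≈ 2·Φ(−1.982) = 0.0474.

z = -1.98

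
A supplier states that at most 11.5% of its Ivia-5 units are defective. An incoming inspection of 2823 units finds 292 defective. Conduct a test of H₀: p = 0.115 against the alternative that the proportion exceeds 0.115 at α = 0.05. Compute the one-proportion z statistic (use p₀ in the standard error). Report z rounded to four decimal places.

z = -1.9259

p̂ = 292/2823 ≈ 0.1034361.
Standard error under H₀: √(0.115×0.885/2823) = 0.0060043.
z = (0.1034361 − 0.115)/0.0060043 = -0.0115639/0.0060043 = -1.9259.
p-value = P(Z > -1.926) ≈ 0.9729, so at α = 0.05 we fail to reject H₀.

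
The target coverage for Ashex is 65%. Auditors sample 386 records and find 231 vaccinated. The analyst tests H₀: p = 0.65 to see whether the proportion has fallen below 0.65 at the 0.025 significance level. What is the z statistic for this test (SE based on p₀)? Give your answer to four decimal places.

z = -2.1236

p̂ = 231/386 ≈ 0.598446.
SE = √(p₀(1−p₀)/n) = √(0.2275/386) = 0.024277.
z = (0.598446 − 0.65)/0.024277 = -0.051554/0.024277 = -2.1236.
p-value = P(Z < -2.124) ≈ 0.0169, so at α = 0.025 we reject H₀.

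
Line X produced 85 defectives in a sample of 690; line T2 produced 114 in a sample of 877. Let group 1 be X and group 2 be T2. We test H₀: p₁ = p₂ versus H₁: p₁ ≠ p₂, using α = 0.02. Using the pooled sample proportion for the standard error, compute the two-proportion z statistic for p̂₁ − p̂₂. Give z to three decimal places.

p̂₁ = 85/690 ≈ 0.12319, p̂₂ = 114/877 ≈ 0.12999.
Pooled p̂ = (85+114)/(690+877) = 199/1567 = 0.12699.
SE = √(p̂(1−p̂)(1/n₁+1/n₂)) = √(0.12699·0.87301·0.00258953) = √(0.000287092) = 0.01694.
z = (0.12319 − 0.12999)/0.01694 = -0.00680/0.01694 = -0.401.
Two-sided p-value ≈ 2·Φ(−0.401) = 0.6882, so at α = 0.02 we fail to reject H₀.

z = -0.401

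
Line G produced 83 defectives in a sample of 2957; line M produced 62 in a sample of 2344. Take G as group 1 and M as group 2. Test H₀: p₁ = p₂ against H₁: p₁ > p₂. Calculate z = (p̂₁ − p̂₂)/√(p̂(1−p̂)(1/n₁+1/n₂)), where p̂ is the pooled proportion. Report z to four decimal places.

z = 0.3588

p̂₁ = 83/2957 = 0.0280690, p̂₂ = 62/2344 = 0.0264505.
Pooled p̂ = (83+62)/(2957+2344) = 145/5301 = 0.0273533.
SE = √(0.0266051 × 0.000764802) = 0.0045108.
z = (0.0280690 − 0.0264505)/0.0045108 = 0.0016185/0.0045108 = 0.3588.
p-value = P(Z > 0.359) ≈ 0.3599.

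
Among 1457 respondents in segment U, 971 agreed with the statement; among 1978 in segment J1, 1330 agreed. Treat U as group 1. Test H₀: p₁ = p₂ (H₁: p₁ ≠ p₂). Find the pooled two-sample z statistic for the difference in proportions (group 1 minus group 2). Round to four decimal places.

p̂₁ = 971/1457 = 0.666438, p̂₂ = 1330/1978 = 0.672396.
Pooled p̂ = (971+1330)/(1457+1978) = 2301/3435 = 0.669869.
SE = √(0.221145 × 0.0011919) = 0.016235.
z = (0.666438 − 0.672396)/0.016235 = -0.005958/0.016235 = -0.3670.
p-value = 2·P(Z > 0.367) ≈ 0.7136.

z = -0.3670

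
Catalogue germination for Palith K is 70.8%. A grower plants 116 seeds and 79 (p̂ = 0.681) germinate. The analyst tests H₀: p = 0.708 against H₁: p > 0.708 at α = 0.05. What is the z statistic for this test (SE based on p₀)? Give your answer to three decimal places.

z = -0.639

p̂ = 79/116 = 0.68103.
Under H₀, SE = √(0.708·0.292/116) = √(0.00178221) = 0.04222.
z = (0.68103 − 0.708)/0.04222 = -0.02697/0.04222 = -0.639.
p-value = P(Z > -0.639) ≈ 0.7385. With α = 0.05, fail to reject H₀.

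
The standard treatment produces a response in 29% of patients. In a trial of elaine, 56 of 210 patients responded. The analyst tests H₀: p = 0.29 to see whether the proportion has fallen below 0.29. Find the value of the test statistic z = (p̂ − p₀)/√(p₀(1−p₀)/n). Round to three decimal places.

z = -0.745

p̂ = 56/210 ≈ 0.26667.
SE = √(p₀(1−p₀)/n) = √(0.2059/210) = 0.03131.
z = (0.26667 − 0.29)/0.03131 = -0.02333/0.03131 = -0.745.
p-value = P(Z < -0.745) ≈ 0.2281.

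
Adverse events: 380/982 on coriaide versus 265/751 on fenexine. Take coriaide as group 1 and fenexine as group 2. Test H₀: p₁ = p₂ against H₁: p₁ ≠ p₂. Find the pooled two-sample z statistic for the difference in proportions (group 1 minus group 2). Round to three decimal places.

z = 1.455

p̂₁ = 380/982 ≈ 0.386965, p̂₂ = 265/751 ≈ 0.352863.
Pooled p̂ = (380+265)/(982+751) = 645/1733 = 0.372187.
SE = √(0.233664 × 0.00234989) = 0.023433.
z = (0.386965 − 0.352863)/0.023433 = 0.034102/0.023433 = 1.455.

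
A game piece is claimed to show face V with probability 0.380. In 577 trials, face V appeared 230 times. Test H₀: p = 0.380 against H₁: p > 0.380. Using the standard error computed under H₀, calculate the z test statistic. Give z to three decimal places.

p̂ = 230/577 ≈ 0.39861.
Under H₀, SE = √(0.38·0.62/577) = √(0.000408319) = 0.02021.
z = (0.39861 − 0.38)/0.02021 = 0.01861/0.02021 = 0.921.

z = 0.921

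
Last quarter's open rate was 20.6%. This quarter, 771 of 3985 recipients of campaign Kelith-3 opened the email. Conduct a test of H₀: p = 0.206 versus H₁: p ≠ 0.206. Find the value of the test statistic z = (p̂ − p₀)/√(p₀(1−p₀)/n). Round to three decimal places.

z = -1.955

p̂ = 771/3985 = 0.193476.
SE = √(p₀(1−p₀)/n) = √(0.16356/3985) = 0.006407.
z = (0.193476 − 0.206)/0.006407 = -0.012524/0.006407 = -1.955.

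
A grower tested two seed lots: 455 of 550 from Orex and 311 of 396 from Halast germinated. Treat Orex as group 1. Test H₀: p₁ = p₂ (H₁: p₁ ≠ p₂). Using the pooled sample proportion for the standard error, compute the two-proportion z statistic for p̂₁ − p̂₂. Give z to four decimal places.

p̂₁ = 455/550 = 0.8272727, p̂₂ = 311/396 = 0.7853535.
Pooled p̂ = (455+311)/(550+396) = 766/946 = 0.8097252.
SE = √(0.15407 × 0.00434343) = 0.0258688.
z = (0.8272727 − 0.7853535)/0.0258688 = 0.0419192/0.0258688 = 1.6205.

z = 1.6205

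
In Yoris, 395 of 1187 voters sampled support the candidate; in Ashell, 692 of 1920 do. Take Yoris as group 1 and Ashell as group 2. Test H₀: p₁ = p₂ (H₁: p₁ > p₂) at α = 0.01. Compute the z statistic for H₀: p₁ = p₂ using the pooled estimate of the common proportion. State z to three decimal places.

z = -1.570

p̂₁ = 395/1187 ≈ 0.33277, p̂₂ = 692/1920 ≈ 0.36042.
Pooled p̂ = (395+692)/(1187+1920) = 1087/3107 = 0.34986.
SE = √(0.227457 × 0.00136329) = 0.01761.
z = (0.33277 − 0.36042)/0.01761 = -0.02765/0.01761 = -1.570.
p-value = P(Z > -1.570) ≈ 0.9418, so at α = 0.01 we fail to reject H₀.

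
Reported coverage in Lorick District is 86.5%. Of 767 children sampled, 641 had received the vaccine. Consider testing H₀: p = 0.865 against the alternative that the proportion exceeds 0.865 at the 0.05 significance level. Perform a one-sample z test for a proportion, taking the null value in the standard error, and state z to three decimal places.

p̂ = 641/767 = 0.83572.
Under H₀, SE = √(0.865·0.135/767) = √(0.000152249) = 0.01234.
z = (0.83572 − 0.865)/0.01234 = -0.02928/0.01234 = -2.373.
p-value = P(Z > -2.373) ≈ 0.9912. With α = 0.05, fail to reject H₀.

z = -2.373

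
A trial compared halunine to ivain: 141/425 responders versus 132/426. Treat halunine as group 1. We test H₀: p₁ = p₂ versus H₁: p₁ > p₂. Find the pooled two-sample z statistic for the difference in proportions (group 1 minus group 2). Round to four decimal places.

z = 0.6845

p̂₁ = 141/425 = 0.331765, p̂₂ = 132/426 = 0.309859.
Pooled p̂ = (141+132)/(425+426) = 273/851 = 0.320799.
SE = √(p̂(1−p̂)(1/n₁+1/n₂)) = √(0.320799·0.679201·0.00470036) = √(0.00102415) = 0.032002.
z = (0.331765 − 0.309859)/0.032002 = 0.021906/0.032002 = 0.6845.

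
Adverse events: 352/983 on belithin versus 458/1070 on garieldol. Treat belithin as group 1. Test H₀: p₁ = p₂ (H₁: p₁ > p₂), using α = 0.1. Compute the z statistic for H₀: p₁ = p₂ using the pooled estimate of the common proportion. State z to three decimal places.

p̂₁ = 352/983 ≈ 0.358087, p̂₂ = 458/1070 ≈ 0.428037.
Pooled p̂ = (352+458)/(983+1070) = 810/2053 = 0.394545.
SE = √(0.238879 × 0.00195187) = 0.021593.
z = (0.358087 − 0.428037)/0.021593 = -0.069950/0.021593 = -3.239.
p-value = P(Z > -3.239) ≈ 0.9994, so at α = 0.1 we fail to reject H₀.

z = -3.239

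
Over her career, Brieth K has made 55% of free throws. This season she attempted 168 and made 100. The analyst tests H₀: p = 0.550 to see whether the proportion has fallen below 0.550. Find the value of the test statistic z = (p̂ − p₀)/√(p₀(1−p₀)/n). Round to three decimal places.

z = 1.179

p̂ = 100/168 ≈ 0.59524.
Under H₀, SE = √(0.55·0.45/168) = √(0.00147321) = 0.03838.
z = (0.59524 − 0.55)/0.03838 = 0.04524/0.03838 = 1.179.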